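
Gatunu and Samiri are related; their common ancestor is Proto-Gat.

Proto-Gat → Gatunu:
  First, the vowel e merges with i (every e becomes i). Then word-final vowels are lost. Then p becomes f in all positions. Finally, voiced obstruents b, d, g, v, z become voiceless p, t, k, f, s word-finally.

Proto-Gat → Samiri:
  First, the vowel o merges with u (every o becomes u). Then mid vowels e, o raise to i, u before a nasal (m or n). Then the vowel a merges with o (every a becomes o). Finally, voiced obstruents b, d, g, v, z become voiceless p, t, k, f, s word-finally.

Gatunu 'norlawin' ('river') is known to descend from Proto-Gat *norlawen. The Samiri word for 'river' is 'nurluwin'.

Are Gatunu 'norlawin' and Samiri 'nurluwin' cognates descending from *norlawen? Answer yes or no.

no

Derive the expected Samiri reflex of *norlawen:
Samiri: start from *norlawen.
  rule 1 (vowel merger): norlawen → nurlawen
  rule 2 (pre-nasal raising): nurlawen → nurlawin
  rule 3 (vowel merger): nurlawin → nurlowin
  rule 4: no change — nurlowin
  ⇒ Samiri nurlowin
The regular Samiri reflex would be 'nurlowin', but the attested form is 'nurluwin'. The correspondence is irregular, so they are not cognates (the Samiri form has a different source).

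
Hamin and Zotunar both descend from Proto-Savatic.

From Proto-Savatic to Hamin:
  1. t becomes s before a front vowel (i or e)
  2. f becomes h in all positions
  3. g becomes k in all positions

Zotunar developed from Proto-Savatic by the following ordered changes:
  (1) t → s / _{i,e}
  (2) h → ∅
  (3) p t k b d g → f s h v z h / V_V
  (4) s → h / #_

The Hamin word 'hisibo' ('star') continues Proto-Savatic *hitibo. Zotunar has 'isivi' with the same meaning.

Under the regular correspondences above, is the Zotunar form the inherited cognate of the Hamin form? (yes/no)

no

Derive the expected Zotunar reflex of *hitibo:
Zotunar: *hitibo > hisibo > isibo > isivo  (by palatalisation, h-loss, intervocalic lenition)
The regular Zotunar reflex would be 'isivo', but the attested form is 'isivi'. The correspondence is irregular, so they are not cognates (the Zotunar form has a different source).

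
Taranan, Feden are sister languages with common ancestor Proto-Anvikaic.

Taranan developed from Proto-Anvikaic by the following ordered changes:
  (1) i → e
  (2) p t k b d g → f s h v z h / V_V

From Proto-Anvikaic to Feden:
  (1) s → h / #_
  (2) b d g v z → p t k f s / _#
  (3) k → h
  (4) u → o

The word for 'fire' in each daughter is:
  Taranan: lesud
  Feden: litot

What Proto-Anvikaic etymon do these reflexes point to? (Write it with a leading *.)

Position 3: Taranan has s, Feden has t. Taking the neighbouring segments as reconstructed: Taranan s could go back to *t or *s; Feden t can only go back to *t — the one source consistent with every daughter is *t.
Position 4: Taranan has u, Feden has o. Taranan preserves u here (none of its changes turn any other segment into u), so the proto-segment is *u.
Verify the candidate proto-form against each daughter:
Taranan: start from *litud.
  rule 1 (vowel merger): litud → letud
  rule 2 (intervocalic lenition): letud → lesud
  ⇒ Taranan lesud
Feden: start from *litud.
  rule 1: no change — litud
  rule 2 (final devoicing): litud → litut
  rule 3: no change — litut
  rule 4 (vowel merger): litut → litot
  ⇒ Feden litot
*litud is the unique common source.

*litud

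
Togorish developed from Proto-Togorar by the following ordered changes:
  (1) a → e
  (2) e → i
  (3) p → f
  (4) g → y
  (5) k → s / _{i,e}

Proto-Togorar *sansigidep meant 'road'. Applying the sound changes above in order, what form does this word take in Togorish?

Togorish: *sansigidep > sensigidep > sinsigidip > sinsigidif > sinsiyidif  (by vowel merger, vowel merger, unconditioned shift, unconditioned shift)

sinsiyidif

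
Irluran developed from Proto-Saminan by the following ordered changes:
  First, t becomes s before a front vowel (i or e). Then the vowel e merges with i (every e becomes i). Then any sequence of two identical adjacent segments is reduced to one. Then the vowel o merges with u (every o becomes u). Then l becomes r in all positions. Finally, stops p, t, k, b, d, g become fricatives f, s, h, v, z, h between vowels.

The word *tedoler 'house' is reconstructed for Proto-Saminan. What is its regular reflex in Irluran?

Irluran: start from *tedoler.
  rule 1 (palatalisation): tedoler → sedoler
  rule 2 (vowel merger): sedoler → sidolir
  rule 3: no change — sidolir
  rule 4 (vowel merger): sidolir → sidulir
  rule 5 (unconditioned shift): sidulir → sidurir
  rule 6 (intervocalic lenition): sidurir → sizurir
  ⇒ Irluran sizurir

sizurir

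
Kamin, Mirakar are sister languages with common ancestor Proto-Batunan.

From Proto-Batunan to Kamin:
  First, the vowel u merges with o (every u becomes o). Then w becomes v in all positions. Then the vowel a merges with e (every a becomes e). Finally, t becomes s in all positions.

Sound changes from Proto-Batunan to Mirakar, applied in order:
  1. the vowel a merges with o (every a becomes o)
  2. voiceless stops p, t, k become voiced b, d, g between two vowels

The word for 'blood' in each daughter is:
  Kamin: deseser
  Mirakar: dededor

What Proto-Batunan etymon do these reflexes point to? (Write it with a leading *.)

*detetar

Position 3: Kamin has s, Mirakar has d. Taking the neighbouring segments as reconstructed: Kamin s could go back to *t or *s; Mirakar d could go back to *t or *d — the one source consistent with every daughter is *t.
Position 6: Kamin has e, Mirakar has o. Taking the neighbouring segments as reconstructed: Kamin e could go back to *a or *e; Mirakar o could go back to *a or *o — the one source consistent with every daughter is *a.
Position 5: Kamin has s, Mirakar has d. Taking the neighbouring segments as reconstructed: Kamin s could go back to *t or *s; Mirakar d could go back to *t or *d — the one source consistent with every daughter is *t.
This points to *detetar. Verify forward in each daughter:
Kamin: *detetar > deteter > deseser  (by vowel merger, unconditioned shift)
Mirakar: *detetar
  detetar → detetor   [vowel merger]
  detetor → dededor   [intervocalic voicing]
  giving Mirakar dededor.
*detetar is the unique common source.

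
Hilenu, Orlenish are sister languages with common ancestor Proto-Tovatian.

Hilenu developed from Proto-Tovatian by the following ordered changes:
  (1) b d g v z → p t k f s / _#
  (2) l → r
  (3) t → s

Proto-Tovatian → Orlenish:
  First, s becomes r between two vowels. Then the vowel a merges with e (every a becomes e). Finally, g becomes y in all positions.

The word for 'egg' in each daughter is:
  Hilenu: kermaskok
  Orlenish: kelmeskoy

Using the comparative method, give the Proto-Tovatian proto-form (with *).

*kelmaskog

Position 9: Hilenu has k, Orlenish has y. Taking the neighbouring segments as reconstructed: Hilenu k could go back to *k or *g; Orlenish y could go back to *g or *y — the one source consistent with every daughter is *g.
Position 3: Hilenu has r, Orlenish has l. Orlenish preserves l here (none of its changes turn any other segment into l), so the proto-segment is *l.
This points to *kelmaskog. Verify forward in each daughter:
Hilenu: *kelmaskog > kelmaskok > kermaskok  (by final devoicing, unconditioned shift)
Orlenish: start from *kelmaskog.
  rule 1: no change — kelmaskog
  rule 2 (vowel merger): kelmaskog → kelmeskog
  rule 3 (unconditioned shift): kelmeskog → kelmeskoy
  ⇒ Orlenish kelmeskoy
No other proto-form is consistent with every reflex, so the reconstruction is *kelmaskog.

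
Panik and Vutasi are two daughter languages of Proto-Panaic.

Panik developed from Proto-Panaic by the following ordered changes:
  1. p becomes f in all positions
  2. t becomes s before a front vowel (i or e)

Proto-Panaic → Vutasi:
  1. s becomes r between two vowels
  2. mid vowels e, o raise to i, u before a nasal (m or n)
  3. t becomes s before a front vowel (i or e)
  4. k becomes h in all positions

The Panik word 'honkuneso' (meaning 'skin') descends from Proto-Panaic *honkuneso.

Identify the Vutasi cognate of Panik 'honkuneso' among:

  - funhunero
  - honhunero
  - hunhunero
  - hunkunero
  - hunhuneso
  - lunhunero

Vutasi: *honkuneso
  honkuneso → honkunero   [rhotacism]
  honkunero → hunkunero   [pre-nasal raising]
  hunkunero (rule 3 does not apply)
  hunkunero → hunhunero   [unconditioned shift]
  giving Vutasi hunhunero.
Among the options, 'hunhunero' alone shows every Vutasi change applied in order.

hunhunero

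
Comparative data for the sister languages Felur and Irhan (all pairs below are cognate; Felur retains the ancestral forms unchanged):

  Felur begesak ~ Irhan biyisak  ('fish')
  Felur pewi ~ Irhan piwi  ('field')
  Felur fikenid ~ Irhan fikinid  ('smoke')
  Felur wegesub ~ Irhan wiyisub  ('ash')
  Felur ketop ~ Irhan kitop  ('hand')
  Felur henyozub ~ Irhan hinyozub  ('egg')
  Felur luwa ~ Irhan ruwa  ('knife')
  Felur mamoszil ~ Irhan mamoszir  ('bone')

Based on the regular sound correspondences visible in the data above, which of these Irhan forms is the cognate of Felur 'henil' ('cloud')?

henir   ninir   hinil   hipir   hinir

fikenid ~ fikinid, henyozub ~ hinyozub — Felur e corresponds to Irhan i after a consonant, before a nasal.
mamoszil ~ mamoszir — Felur l corresponds to Irhan r word-finally.
Applying these to Felur 'henil':
  henil → hinil   (e→i after a consonant, before a nasal)
  hinil → hinir   (l→r word-finally)
So the Irhan cognate is 'hinir'.

hinir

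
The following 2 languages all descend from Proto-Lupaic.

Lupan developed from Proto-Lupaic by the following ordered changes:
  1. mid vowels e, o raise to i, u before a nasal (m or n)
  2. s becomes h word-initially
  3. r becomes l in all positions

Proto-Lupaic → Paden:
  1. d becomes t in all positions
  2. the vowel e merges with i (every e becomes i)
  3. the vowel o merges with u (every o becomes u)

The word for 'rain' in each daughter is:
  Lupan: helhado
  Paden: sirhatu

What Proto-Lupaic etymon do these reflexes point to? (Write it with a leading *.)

Position 3: Lupan has l, Paden has r. Paden preserves r here (none of its changes turn any other segment into r), so the proto-segment is *r.
Position 7: Lupan has o, Paden has u. Lupan preserves o here (none of its changes turn any other segment into o), so the proto-segment is *o.
Position 1: Lupan has h, Paden has s. Paden preserves s here (none of its changes turn any other segment into s), so the proto-segment is *s.
Continuing position by position gives *serhado; check it forward:
Lupan: *serhado
  serhado (rule 1 does not apply)
  serhado → herhado   [debuccalisation]
  herhado → helhado   [unconditioned shift]
  giving Lupan helhado.
Paden: *serhado > serhato > sirhato > sirhatu  (by unconditioned shift, vowel merger, vowel merger)
Only *serhado yields all of Lupan helhado, Paden sirhatu.

*serhado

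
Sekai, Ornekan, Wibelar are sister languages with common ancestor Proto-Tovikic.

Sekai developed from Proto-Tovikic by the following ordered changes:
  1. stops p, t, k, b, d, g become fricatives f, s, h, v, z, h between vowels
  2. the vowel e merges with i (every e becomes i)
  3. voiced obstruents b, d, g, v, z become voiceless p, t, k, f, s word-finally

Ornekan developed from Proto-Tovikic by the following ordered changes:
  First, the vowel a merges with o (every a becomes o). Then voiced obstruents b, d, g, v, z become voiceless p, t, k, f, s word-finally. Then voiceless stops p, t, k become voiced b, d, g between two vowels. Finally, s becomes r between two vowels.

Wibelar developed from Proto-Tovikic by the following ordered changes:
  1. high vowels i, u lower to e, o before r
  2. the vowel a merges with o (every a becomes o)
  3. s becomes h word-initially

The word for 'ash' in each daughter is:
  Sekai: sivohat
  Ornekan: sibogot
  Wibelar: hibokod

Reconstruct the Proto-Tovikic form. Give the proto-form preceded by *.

Position 6: Sekai has a, Ornekan has o, Wibelar has o. Sekai preserves a here (none of its changes turn any other segment into a), so the proto-segment is *a.
Position 3: Sekai has v, Ornekan has b, Wibelar has b. Wibelar preserves b here (none of its changes turn any other segment into b), so the proto-segment is *b.
This points to *sibokad. Verify forward in each daughter:
Sekai: *sibokad > sivohad > sivohat  (by intervocalic lenition, final devoicing)
Ornekan: *sibokad
  sibokad → sibokod   [vowel merger]
  sibokod → sibokot   [final devoicing]
  sibokot → sibogot   [intervocalic voicing]
  sibogot (rule 4 does not apply)
  giving Ornekan sibogot.
Wibelar: start from *sibokad.
  rule 1: no change — sibokad
  rule 2 (vowel merger): sibokad → sibokod
  rule 3 (debuccalisation): sibokod → hibokod
  ⇒ Wibelar hibokod
Only *sibokad yields all of Sekai sivohat, Ornekan sibogot, Wibelar hibokod.

*sibokad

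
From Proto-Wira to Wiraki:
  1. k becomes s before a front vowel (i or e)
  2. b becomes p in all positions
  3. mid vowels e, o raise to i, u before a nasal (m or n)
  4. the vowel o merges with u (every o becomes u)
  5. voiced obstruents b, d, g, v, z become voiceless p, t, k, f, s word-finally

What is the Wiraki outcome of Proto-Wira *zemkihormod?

zimsihurmut

Wiraki: start from *zemkihormod.
  rule 1 (palatalisation): zemkihormod → zemsihormod
  rule 2: no change — zemsihormod
  rule 3 (pre-nasal raising): zemsihormod → zimsihormod
  rule 4 (vowel merger): zimsihormod → zimsihurmud
  rule 5 (final devoicing): zimsihurmud → zimsihurmut
  ⇒ Wiraki zimsihurmut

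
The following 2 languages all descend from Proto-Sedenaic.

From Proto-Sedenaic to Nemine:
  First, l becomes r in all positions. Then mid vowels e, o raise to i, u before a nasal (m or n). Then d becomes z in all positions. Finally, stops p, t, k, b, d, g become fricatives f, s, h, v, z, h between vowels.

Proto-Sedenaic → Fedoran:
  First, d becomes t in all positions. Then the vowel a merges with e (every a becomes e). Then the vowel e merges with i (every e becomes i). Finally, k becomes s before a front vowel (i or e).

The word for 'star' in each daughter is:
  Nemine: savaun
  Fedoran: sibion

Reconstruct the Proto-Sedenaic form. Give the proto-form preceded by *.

Position 5: Nemine has u, Fedoran has o. Fedoran preserves o here (none of its changes turn any other segment into o), so the proto-segment is *o.
Position 3: Nemine has v, Fedoran has b. Fedoran preserves b here (none of its changes turn any other segment into b), so the proto-segment is *b.
This points to *sabaon. Verify forward in each daughter:
Nemine: start from *sabaon.
  rule 1: no change — sabaon
  rule 2 (pre-nasal raising): sabaon → sabaun
  rule 3: no change — sabaun
  rule 4 (intervocalic lenition): sabaun → savaun
  ⇒ Nemine savaun
Fedoran: *sabaon
  sabaon (rule 1 does not apply)
  sabaon → sebeon   [vowel merger]
  sebeon → sibion   [vowel merger]
  sibion (rule 4 does not apply)
  giving Fedoran sibion.
Only *sabaon yields all of Nemine savaun, Fedoran sibion.

*sabaon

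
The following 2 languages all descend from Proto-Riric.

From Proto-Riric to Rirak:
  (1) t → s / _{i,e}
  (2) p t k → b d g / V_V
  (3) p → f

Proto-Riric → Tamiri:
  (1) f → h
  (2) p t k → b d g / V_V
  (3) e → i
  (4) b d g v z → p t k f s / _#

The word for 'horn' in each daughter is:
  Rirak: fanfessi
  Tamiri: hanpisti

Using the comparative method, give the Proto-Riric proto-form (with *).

Position 4: Rirak has f, Tamiri has p. Taking the neighbouring segments as reconstructed: Rirak f could go back to *p or *f; Tamiri p can only go back to *p — the one source consistent with every daughter is *p.
Position 1: Rirak has f, Tamiri has h. Taking the neighbouring segments as reconstructed: Rirak f could go back to *p or *f; Tamiri h could go back to *f or *h — the one source consistent with every daughter is *f.
Verify the candidate proto-form against each daughter:
Rirak: *fanpesti > fanpessi > fanfessi  (by palatalisation, unconditioned shift)
Tamiri: start from *fanpesti.
  rule 1 (unconditioned shift): fanpesti → hanpesti
  rule 2: no change — hanpesti
  rule 3 (vowel merger): hanpesti → hanpisti
  rule 4: no change — hanpisti
  ⇒ Tamiri hanpisti
Only *fanpesti yields all of Rirak fanfessi, Tamiri hanpisti.

*fanpesti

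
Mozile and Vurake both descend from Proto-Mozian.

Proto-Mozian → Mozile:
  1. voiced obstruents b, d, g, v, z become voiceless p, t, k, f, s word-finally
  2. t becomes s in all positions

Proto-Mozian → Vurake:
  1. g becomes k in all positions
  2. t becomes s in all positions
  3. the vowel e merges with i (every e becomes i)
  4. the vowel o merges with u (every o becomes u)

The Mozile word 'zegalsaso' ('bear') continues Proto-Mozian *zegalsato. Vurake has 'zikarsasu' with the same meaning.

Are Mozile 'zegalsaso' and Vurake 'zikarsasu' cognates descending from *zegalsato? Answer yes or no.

Derive the expected Vurake reflex of *zegalsato:
Vurake: start from *zegalsato.
  rule 1 (unconditioned shift): zegalsato → zekalsato
  rule 2 (unconditioned shift): zekalsato → zekalsaso
  rule 3 (vowel merger): zekalsaso → zikalsaso
  rule 4 (vowel merger): zikalsaso → zikalsasu
  ⇒ Vurake zikalsasu
The regular Vurake reflex would be 'zikalsasu', but the attested form is 'zikarsasu'. The correspondence is irregular, so they are not cognates (the Vurake form has a different source).

no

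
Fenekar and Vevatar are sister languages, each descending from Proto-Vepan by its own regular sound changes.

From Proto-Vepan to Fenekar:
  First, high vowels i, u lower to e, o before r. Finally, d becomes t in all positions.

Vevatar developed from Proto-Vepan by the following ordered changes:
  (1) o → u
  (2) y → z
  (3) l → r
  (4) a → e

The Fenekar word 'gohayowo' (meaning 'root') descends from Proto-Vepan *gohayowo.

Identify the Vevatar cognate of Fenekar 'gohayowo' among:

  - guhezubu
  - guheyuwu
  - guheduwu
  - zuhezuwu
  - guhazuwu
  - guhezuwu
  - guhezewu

Vevatar: *gohayowo
  gohayowo → guhayuwu   [vowel merger]
  guhayuwu → guhazuwu   [unconditioned shift]
  guhazuwu (rule 3 does not apply)
  guhazuwu → guhezuwu   [vowel merger]
  giving Vevatar guhezuwu.
Among the options, 'guhezuwu' alone shows every Vevatar change applied in order.

guhezuwu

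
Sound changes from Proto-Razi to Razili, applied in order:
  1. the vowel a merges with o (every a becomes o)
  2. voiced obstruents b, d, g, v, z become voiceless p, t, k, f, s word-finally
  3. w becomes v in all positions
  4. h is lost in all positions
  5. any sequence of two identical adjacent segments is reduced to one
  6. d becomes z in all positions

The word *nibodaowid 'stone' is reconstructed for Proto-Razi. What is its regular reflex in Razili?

Razili: start from *nibodaowid.
  rule 1 (vowel merger): nibodaowid → nibodoowid
  rule 2 (final devoicing): nibodoowid → nibodoowit
  rule 3 (unconditioned shift): nibodoowit → nibodoovit
  rule 4: no change — nibodoovit
  rule 5 (degemination): nibodoovit → nibodovit
  rule 6 (unconditioned shift): nibodovit → nibozovit
  ⇒ Razili nibozovit

nibozovit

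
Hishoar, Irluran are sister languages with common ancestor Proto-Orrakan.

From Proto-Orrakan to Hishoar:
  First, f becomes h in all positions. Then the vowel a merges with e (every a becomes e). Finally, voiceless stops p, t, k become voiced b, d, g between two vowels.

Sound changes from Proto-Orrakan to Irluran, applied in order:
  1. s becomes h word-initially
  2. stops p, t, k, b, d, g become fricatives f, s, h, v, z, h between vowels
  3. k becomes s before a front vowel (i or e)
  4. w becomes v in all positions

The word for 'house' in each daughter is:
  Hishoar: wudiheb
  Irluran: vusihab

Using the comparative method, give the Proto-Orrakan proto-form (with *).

*wutihab

Position 3: Hishoar has d, Irluran has s. Taking the neighbouring segments as reconstructed: Hishoar d could go back to *t or *d; Irluran s could go back to *t or *s — the one source consistent with every daughter is *t.
Position 1: Hishoar has w, Irluran has v. Hishoar preserves w here (none of its changes turn any other segment into w), so the proto-segment is *w.
This points to *wutihab. Verify forward in each daughter:
Hishoar: *wutihab > wutiheb > wudiheb  (by vowel merger, intervocalic voicing)
Irluran: start from *wutihab.
  rule 1: no change — wutihab
  rule 2 (intervocalic lenition): wutihab → wusihab
  rule 3: no change — wusihab
  rule 4 (unconditioned shift): wusihab → vusihab
  ⇒ Irluran vusihab
No other proto-form is consistent with every reflex, so the reconstruction is *wutihab.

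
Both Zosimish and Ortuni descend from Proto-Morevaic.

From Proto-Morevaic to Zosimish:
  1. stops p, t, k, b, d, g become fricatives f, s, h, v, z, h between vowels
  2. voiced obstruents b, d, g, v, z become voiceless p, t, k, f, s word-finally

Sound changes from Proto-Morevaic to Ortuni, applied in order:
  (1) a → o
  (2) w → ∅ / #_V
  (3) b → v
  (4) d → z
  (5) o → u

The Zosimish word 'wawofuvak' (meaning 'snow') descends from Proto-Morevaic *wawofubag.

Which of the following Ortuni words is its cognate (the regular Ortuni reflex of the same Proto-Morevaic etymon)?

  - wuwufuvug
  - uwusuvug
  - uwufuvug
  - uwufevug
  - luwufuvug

Ortuni: *wawofubag
  wawofubag → wowofubog   [vowel merger]
  wowofubog → owofubog   [glide loss]
  owofubog → owofuvog   [unconditioned shift]
  owofuvog (rule 4 does not apply)
  owofuvog → uwufuvug   [vowel merger]
  giving Ortuni uwufuvug.
Among the options, 'uwufuvug' alone shows every Ortuni change applied in order.

uwufuvug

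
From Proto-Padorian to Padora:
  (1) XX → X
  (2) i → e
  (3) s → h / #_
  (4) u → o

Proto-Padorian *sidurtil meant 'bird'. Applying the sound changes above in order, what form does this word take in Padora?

hedortel

Padora: *sidurtil
  sidurtil (rule 1 does not apply)
  sidurtil → sedurtel   [vowel merger]
  sedurtel → hedurtel   [debuccalisation]
  hedurtel → hedortel   [vowel merger]
  giving Padora hedortel.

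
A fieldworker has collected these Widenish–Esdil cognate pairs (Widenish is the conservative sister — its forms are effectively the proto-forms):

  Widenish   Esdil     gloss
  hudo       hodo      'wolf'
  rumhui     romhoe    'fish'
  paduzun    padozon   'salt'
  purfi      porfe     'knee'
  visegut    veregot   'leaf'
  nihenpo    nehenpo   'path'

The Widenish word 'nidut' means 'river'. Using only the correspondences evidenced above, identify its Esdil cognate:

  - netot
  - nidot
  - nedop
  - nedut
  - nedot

visegut ~ veregot, nihenpo ~ nehenpo — Widenish i corresponds to Esdil e after a consonant, before a consonant other than r, m, n, p, b, f, v.
hudo ~ hodo, paduzun ~ padozon — Widenish u corresponds to Esdil o after a consonant, before a consonant other than r, m, n, p, b, f, v.
Applying these to Widenish 'nidut':
  nidut → nedut   (i→e after a consonant, before a consonant other than r, m, n, p, b, f, v)
  nedut → nedot   (u→o after a consonant, before a consonant other than r, m, n, p, b, f, v)
So the Esdil cognate is 'nedot'.

nedot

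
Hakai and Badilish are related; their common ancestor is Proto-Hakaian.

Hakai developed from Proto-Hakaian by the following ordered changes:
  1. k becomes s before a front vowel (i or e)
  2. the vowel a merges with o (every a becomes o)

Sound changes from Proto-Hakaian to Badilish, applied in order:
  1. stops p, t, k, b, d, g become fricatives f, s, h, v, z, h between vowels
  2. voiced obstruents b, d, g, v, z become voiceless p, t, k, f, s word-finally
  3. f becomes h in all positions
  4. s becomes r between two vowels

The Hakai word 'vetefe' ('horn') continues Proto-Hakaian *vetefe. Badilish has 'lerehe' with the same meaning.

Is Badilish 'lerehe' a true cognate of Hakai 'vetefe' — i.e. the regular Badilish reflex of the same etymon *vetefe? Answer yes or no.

no

Derive the expected Badilish reflex of *vetefe:
Badilish: start from *vetefe.
  rule 1 (intervocalic lenition): vetefe → vesefe
  rule 2: no change — vesefe
  rule 3 (unconditioned shift): vesefe → vesehe
  rule 4 (rhotacism): vesehe → verehe
  ⇒ Badilish verehe
The regular Badilish reflex would be 'verehe', but the attested form is 'lerehe'. The correspondence is irregular, so they are not cognates (the Badilish form has a different source).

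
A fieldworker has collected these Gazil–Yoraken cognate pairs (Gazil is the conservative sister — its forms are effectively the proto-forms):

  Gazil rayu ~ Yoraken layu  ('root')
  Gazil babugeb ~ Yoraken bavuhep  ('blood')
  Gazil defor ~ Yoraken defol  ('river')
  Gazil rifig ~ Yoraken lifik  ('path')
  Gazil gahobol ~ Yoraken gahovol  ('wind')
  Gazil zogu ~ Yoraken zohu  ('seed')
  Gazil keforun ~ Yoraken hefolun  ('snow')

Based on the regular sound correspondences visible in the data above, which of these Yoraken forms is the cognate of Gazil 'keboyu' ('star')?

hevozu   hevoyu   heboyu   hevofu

hevoyu

keforun ~ hefolun — Gazil k corresponds to Yoraken h word-initially before a front vowel.
gahobol ~ gahovol — Gazil b corresponds to Yoraken v between vowels (before a back vowel).
Applying these to Gazil 'keboyu':
  keboyu → heboyu   (k→h word-initially before a front vowel)
  heboyu → hevoyu   (b→v between vowels (before a back vowel))
So the Yoraken cognate is 'hevoyu'.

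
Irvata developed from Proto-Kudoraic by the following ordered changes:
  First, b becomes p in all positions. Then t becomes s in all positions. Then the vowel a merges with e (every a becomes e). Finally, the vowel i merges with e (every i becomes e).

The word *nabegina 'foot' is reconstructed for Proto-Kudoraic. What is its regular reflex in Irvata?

nepegene

Irvata: start from *nabegina.
  rule 1 (unconditioned shift): nabegina → napegina
  rule 2: no change — napegina
  rule 3 (vowel merger): napegina → nepegine
  rule 4 (vowel merger): nepegine → nepegene
  ⇒ Irvata nepegene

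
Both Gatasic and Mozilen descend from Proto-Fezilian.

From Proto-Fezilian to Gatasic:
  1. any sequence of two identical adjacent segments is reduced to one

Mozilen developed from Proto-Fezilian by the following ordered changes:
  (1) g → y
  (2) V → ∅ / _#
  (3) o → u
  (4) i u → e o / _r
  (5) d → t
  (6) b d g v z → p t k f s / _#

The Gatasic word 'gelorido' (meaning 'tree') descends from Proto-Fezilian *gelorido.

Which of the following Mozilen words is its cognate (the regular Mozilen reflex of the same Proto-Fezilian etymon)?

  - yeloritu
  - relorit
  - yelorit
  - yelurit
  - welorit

Mozilen: start from *gelorido.
  rule 1 (unconditioned shift): gelorido → yelorido
  rule 2 (apocope): yelorido → yelorid
  rule 3 (vowel merger): yelorid → yelurid
  rule 4 (pre-rhotic lowering): yelurid → yelorid
  rule 5 (unconditioned shift): yelorid → yelorit
  rule 6: no change — yelorit
  ⇒ Mozilen yelorit
Among the options, 'yelorit' alone shows every Mozilen change applied in order.

yelorit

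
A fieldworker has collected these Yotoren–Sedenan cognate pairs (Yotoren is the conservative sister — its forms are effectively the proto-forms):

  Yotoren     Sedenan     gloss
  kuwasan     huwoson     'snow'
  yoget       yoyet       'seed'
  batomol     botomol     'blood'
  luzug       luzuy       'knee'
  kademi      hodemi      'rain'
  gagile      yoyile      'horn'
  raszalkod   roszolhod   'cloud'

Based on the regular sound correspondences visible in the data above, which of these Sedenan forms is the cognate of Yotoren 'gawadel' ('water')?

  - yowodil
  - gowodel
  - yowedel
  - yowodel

yowodel

gagile ~ yoyile — Yotoren g corresponds to Sedenan y word-initially before a back vowel.
kuwasan ~ huwoson, batomol ~ botomol — Yotoren a corresponds to Sedenan o after a consonant, before a consonant other than r, m, n, p, b, f, v.
Applying these to Yotoren 'gawadel':
  gawadel → yawadel   (g→y word-initially before a back vowel)
  yawadel → yowadel   (a→o after a consonant, before a consonant other than r, m, n, p, b, f, v)
  yowadel → yowodel   (a→o after a consonant, before a consonant other than r, m, n, p, b, f, v)
So the Sedenan cognate is 'yowodel'.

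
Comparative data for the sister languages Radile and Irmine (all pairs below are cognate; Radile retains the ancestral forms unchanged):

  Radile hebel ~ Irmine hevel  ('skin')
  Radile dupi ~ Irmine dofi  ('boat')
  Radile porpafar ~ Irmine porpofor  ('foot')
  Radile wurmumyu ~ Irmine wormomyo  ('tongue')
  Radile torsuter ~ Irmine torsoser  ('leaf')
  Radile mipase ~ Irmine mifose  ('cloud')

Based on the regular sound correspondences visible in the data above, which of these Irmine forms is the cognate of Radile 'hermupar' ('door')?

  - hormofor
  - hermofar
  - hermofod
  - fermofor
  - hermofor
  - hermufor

hermofor

dupi ~ dofi — Radile u corresponds to Irmine o after a consonant, before a labial obstruent.
mipase ~ mifose — Radile p corresponds to Irmine f between vowels (before a back vowel).
porpafar ~ porpofor — Radile a corresponds to Irmine o after a consonant, before r.
Applying these to Radile 'hermupar':
  hermupar → hermopar   (u→o after a consonant, before a labial obstruent)
  hermopar → hermofar   (p→f between vowels (before a back vowel))
  hermofar → hermofor   (a→o after a consonant, before r)
So the Irmine cognate is 'hermofor'.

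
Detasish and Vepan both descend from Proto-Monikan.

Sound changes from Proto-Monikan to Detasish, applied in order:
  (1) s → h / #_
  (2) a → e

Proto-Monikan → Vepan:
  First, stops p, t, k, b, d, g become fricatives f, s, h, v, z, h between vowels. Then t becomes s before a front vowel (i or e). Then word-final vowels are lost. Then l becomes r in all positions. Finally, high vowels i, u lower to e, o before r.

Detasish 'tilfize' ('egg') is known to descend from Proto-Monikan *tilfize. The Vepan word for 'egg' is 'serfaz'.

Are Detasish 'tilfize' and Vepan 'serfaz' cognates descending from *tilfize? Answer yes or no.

no

Derive the expected Vepan reflex of *tilfize:
Vepan: start from *tilfize.
  rule 1: no change — tilfize
  rule 2 (palatalisation): tilfize → silfize
  rule 3 (apocope): silfize → silfiz
  rule 4 (unconditioned shift): silfiz → sirfiz
  rule 5 (pre-rhotic lowering): sirfiz → serfiz
  ⇒ Vepan serfiz
The regular Vepan reflex would be 'serfiz', but the attested form is 'serfaz'. The correspondence is irregular, so they are not cognates (the Vepan form has a different source).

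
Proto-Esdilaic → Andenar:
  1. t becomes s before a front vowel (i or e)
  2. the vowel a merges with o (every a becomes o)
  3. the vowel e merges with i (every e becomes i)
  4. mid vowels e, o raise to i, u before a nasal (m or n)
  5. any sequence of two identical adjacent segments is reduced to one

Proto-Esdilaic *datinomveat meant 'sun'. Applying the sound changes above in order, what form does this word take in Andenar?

Andenar: *datinomveat > dasinomveat > dosinomveot > dosinomviot > dosinumviot  (by palatalisation, vowel merger, vowel merger, pre-nasal raising)

dosinumviot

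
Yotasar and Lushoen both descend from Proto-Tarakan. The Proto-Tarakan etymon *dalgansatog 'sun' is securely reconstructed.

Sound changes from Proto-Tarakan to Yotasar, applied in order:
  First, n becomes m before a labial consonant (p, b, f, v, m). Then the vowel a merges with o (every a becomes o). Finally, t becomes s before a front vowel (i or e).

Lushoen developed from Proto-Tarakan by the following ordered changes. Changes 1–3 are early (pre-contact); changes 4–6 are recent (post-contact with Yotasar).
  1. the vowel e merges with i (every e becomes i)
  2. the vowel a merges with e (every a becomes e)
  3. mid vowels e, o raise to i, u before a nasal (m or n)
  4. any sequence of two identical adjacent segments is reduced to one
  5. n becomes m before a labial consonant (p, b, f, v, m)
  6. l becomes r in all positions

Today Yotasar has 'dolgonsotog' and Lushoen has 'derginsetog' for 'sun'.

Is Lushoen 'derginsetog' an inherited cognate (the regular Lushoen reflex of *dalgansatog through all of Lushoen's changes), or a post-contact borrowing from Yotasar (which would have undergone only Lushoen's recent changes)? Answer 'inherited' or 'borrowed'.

inherited

If inherited, *dalgansatog would pass through all of Lushoen's changes:
Lushoen: start from *dalgansatog.
  rule 1: no change — dalgansatog
  rule 2 (vowel merger): dalgansatog → delgensetog
  rule 3 (pre-nasal raising): delgensetog → delginsetog
  rule 4: no change — delginsetog
  rule 5: no change — delginsetog
  rule 6 (unconditioned shift): delginsetog → derginsetog
  ⇒ Lushoen derginsetog
If borrowed from Yotasar 'dolgonsotog' after the early changes, it would undergo only the recent ones:
  rule 4 (degemination): no change (dolgonsotog)
  rule 5 (nasal place assimilation): no change (dolgonsotog)
  rule 6 (unconditioned shift): dolgonsotog → dorgonsotog
  ⇒ as a loan: dorgonsotog
Lushoen 'derginsetog' matches the inherited outcome exactly, so it is an inherited cognate, not a loan.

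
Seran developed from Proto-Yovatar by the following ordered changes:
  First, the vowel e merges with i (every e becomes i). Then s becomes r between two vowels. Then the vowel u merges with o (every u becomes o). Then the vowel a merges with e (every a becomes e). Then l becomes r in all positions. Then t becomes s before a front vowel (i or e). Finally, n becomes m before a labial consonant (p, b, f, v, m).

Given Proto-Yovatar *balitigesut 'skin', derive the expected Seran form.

berisigirot

Seran: *balitigesut > balitigisut > balitigirut > balitigirot > belitigirot > beritigirot > berisigirot  (by vowel merger, rhotacism, vowel merger, vowel merger, unconditioned shift, palatalisation)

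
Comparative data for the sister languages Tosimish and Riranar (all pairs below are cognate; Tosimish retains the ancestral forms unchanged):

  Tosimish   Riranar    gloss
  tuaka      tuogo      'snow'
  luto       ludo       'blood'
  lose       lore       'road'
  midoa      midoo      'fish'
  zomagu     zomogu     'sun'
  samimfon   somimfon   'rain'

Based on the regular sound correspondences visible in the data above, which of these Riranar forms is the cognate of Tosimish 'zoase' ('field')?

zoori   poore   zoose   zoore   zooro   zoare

tuaka ~ tuogo — Tosimish a corresponds to Riranar o after a vowel, before a consonant other than r, m, n, p, b, f, v.
lose ~ lore — Tosimish s corresponds to Riranar r between vowels (before a front vowel).
Applying these to Tosimish 'zoase':
  zoase → zoose   (a→o after a vowel, before a consonant other than r, m, n, p, b, f, v)
  zoose → zoore   (s→r between vowels (before a front vowel))
So the Riranar cognate is 'zoore'.

zoore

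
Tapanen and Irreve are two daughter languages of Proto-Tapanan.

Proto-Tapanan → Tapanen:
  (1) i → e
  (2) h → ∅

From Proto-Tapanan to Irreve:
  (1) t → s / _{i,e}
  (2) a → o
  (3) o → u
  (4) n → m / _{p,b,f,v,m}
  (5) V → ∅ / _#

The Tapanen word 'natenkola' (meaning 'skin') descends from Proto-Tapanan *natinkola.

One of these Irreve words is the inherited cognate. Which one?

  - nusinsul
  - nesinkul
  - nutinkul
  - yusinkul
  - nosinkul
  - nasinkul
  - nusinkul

nusinkul

Irreve: start from *natinkola.
  rule 1 (palatalisation): natinkola → nasinkola
  rule 2 (vowel merger): nasinkola → nosinkolo
  rule 3 (vowel merger): nosinkolo → nusinkulu
  rule 4: no change — nusinkulu
  rule 5 (apocope): nusinkulu → nusinkul
  ⇒ Irreve nusinkul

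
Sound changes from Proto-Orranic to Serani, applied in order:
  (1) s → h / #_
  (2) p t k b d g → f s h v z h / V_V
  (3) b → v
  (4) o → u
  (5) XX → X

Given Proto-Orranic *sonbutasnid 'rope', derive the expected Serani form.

hunvusasnid

Serani: *sonbutasnid
  sonbutasnid → honbutasnid   [debuccalisation]
  honbutasnid → honbusasnid   [intervocalic lenition]
  honbusasnid → honvusasnid   [unconditioned shift]
  honvusasnid → hunvusasnid   [vowel merger]
  hunvusasnid (rule 5 does not apply)
  giving Serani hunvusasnid.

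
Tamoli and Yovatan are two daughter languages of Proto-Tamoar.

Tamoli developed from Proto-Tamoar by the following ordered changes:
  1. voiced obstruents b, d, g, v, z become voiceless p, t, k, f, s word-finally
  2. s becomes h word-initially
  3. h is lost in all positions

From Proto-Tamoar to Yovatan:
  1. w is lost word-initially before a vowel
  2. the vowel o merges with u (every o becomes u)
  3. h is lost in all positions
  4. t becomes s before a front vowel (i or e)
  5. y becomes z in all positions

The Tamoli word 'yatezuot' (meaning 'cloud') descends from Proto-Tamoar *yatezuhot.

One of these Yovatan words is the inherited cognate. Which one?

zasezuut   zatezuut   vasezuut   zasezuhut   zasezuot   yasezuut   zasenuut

zasezuut

Yovatan: *yatezuhot > yatezuhut > yatezuut > yasezuut > zasezuut  (by vowel merger, h-loss, palatalisation, unconditioned shift)
Among the options, 'zasezuut' alone shows every Yovatan change applied in order.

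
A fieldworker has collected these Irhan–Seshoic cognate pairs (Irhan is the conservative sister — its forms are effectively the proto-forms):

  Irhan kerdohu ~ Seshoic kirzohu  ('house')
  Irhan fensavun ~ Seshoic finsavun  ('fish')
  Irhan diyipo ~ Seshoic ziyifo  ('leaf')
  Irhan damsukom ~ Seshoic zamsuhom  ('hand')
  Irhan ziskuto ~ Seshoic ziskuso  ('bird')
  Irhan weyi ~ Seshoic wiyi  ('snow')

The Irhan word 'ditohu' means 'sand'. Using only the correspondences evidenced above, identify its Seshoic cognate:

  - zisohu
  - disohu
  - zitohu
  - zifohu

zisohu

diyipo ~ ziyifo — Irhan d corresponds to Seshoic z word-initially before a front vowel.
ziskuto ~ ziskuso — Irhan t corresponds to Seshoic s between vowels (before a back vowel).
Applying these to Irhan 'ditohu':
  ditohu → zitohu   (d→z word-initially before a front vowel)
  zitohu → zisohu   (t→s between vowels (before a back vowel))
So the Seshoic cognate is 'zisohu'.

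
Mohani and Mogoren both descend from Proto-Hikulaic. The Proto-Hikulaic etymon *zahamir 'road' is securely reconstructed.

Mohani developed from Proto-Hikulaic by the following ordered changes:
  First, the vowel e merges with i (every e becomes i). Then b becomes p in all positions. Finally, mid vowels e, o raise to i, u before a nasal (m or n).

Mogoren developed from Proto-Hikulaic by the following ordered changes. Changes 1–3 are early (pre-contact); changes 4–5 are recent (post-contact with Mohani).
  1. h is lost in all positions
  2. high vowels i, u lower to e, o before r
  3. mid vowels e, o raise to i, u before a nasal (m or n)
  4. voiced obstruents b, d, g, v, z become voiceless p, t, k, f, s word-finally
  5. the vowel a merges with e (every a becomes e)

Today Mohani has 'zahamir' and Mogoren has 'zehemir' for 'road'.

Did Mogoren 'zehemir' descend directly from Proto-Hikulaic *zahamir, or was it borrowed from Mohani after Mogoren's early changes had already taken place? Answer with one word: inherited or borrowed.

If inherited, *zahamir would pass through all of Mogoren's changes:
Mogoren: *zahamir
  zahamir → zaamir   [h-loss]
  zaamir → zaamer   [pre-rhotic lowering]
  zaamer (rule 3 does not apply)
  zaamer (rule 4 does not apply)
  zaamer → zeemer   [vowel merger]
  giving Mogoren zeemer.
If borrowed from Mohani 'zahamir' after the early changes, it would undergo only the recent ones:
  rule 4 (final devoicing): no change (zahamir)
  rule 5 (vowel merger): zahamir → zehemir
  ⇒ as a loan: zehemir
Mogoren 'zehemir' matches the loan outcome 'zehemir', not the inherited 'zeemer' — it skipped the early Mogoren changes, so it was borrowed from Mohani.

borrowed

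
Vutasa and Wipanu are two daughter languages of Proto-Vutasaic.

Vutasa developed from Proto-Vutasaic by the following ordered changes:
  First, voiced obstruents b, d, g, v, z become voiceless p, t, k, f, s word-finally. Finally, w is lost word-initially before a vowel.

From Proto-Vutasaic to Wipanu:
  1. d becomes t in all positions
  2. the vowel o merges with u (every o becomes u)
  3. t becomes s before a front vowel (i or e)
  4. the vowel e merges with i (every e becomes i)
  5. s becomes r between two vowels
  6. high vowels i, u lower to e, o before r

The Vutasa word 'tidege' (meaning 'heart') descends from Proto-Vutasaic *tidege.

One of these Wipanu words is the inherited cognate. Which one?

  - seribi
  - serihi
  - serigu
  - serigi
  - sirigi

serigi

Wipanu: start from *tidege.
  rule 1 (unconditioned shift): tidege → titege
  rule 2: no change — titege
  rule 3 (palatalisation): titege → sisege
  rule 4 (vowel merger): sisege → sisigi
  rule 5 (rhotacism): sisigi → sirigi
  rule 6 (pre-rhotic lowering): sirigi → serigi
  ⇒ Wipanu serigi
The other candidates each miss or misapply at least one Wipanu change.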